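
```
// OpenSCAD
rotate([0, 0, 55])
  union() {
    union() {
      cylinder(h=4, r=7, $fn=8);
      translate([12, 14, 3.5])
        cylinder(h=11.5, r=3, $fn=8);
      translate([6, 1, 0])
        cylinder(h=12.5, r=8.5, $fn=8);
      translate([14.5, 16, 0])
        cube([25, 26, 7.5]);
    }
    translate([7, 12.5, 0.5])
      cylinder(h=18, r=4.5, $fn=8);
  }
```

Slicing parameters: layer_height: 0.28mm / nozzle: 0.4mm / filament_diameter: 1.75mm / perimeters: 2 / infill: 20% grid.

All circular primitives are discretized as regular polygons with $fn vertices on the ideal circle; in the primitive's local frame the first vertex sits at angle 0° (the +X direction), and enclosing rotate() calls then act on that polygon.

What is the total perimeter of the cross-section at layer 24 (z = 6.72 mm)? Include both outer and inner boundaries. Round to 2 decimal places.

181.48 mm

At z = 6.72 mm: the cylinder is not intersected at this z (z outside [0, 4]); the cylinder at (12, 14): section is a regular 8-gon, circumradius r=3 (perimeter = 2·8·3.000·sin(180°/8) = 18.37 mm); the r=8.5 cylinder at (6, 1) contributes a regular 8-gon of circumradius 8.5 (perimeter = 2·8·8.500·sin(180°/8) = 52.04 mm); the cube at (14.5, 16) (footprint 25×26) is included at this height (perimeter 102.00 mm); Merging all regions: the 3 present regions are separate (no shared area or edge), so areas and boundary lengths simply add and each stays a separate island — boundary = 172.41 mm; the r=4.5 cylinder at (7, 12.5) gives a regular 8-gon of circumradius 4.5 (constant along its height) (perimeter = 2·8·4.500·sin(180°/8) = 27.55 mm); Combining (union): the regions partially overlap (shared area 8.69 mm²), so the edge portions inside another operand are dropped and the merged outline is re-measured after clipping — boundary = 181.48 mm; (whole slice rotated 55° about Z — lengths, areas and connectivity unchanged). Overall, the cross-section has 2 separate islands. Total boundary length (outer) = 181.48 mm.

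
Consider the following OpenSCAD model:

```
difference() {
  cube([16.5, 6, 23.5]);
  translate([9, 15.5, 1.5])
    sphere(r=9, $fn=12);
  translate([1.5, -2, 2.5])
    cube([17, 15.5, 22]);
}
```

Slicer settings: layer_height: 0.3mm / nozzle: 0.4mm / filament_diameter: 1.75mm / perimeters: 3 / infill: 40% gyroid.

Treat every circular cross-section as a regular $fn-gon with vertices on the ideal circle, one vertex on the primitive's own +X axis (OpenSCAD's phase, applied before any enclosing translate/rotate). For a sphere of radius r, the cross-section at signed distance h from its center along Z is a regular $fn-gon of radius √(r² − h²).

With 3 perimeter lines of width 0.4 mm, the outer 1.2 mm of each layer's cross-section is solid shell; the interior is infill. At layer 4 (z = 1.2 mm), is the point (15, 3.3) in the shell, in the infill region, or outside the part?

infill

At z = 1.2 mm: the 16.5×6 cube contributes its full rectangle; the r=9 sphere at (9, 15.5) slices to a regular 12-gon of circumradius 8.995 (√(r²−h²) with h=0.3 from center); the cube at (1.5, -2) is not intersected at this z (z outside [2.5, 24.5]); After the difference (first − rest): starting from the 16.5×6 cube, the r=9 sphere at (9, 15.5) misses the remaining region (no effect) — 1 connected region. Overall, the cross-section is a single solid region. The nearest boundary edge runs (16.50, 6.00)→(16.50, 0.00); distance from the point to it = 1.50 mm. The point is inside the cross-section and 1.50 mm from the nearest boundary — more than the 1.2 mm shell width (3 × 0.4), so it's in the infill interior.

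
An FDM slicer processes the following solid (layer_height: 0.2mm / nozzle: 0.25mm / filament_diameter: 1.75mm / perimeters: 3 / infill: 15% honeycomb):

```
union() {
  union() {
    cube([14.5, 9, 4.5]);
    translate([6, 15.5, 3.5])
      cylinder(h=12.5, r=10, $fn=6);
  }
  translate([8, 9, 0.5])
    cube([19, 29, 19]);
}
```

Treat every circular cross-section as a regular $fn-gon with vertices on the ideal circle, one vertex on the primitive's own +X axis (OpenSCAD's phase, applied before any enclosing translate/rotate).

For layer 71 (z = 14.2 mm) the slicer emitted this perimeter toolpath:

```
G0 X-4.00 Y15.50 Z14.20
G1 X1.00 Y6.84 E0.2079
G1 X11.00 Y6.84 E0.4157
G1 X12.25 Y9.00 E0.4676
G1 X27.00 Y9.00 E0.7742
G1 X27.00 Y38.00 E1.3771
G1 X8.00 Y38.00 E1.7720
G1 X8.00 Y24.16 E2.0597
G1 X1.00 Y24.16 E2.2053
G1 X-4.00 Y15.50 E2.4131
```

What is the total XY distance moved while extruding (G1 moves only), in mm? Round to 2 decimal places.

116.09 mm

Sum the Euclidean lengths of each G1 segment: total = 116.09 mm.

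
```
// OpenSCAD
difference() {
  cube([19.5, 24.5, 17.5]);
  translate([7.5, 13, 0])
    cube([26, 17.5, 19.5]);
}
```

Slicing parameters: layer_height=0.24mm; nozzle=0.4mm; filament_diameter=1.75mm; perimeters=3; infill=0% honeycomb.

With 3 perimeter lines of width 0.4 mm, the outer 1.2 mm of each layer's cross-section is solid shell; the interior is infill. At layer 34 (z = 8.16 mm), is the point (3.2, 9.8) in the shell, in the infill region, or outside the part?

infill

At z = 8.16 mm: the cube is present — its section is the full 19.5×24.5 rectangle; the cube at (7.5, 13) (footprint 26×17.5) is included at this height; Taking the first minus the rest: starting from the 19.5×24.5 cube, the 26×17.5 cube at (7.5, 13) partially overlaps it — only the 138.00 mm² overlap (of its 455.00 mm²) is removed, clipping the outline — 1 connected region. Overall, the cross-section is a single solid region. The nearest boundary edge runs (0.00, 0.00)→(0.00, 24.50); distance from the point to it = 3.20 mm. The point is inside the cross-section and 3.20 mm from the nearest boundary — more than the 1.2 mm shell width (3 × 0.4), so it's in the infill interior.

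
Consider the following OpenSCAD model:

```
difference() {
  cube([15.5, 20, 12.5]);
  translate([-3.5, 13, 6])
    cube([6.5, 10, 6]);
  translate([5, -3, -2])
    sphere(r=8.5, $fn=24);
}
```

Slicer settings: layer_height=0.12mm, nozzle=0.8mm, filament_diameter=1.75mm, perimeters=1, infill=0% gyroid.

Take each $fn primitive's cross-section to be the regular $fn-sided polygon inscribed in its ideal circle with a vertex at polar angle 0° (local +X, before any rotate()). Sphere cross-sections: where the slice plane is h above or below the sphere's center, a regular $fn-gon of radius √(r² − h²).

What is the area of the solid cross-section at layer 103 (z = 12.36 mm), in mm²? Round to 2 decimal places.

310.00 mm²

At z = 12.36 mm: the cube (footprint 15.5×20) is included at this height (area 310.00 mm²); the cube at (-3.5, 13) does not reach this height (z outside [6, 12]); the sphere at (5, -3) is absent (|z−center|=14.360 > r=8.5); Subtracting the remaining from the first: none of the subtracted shapes is present at this height, so the 15.5×20 cube is unchanged — area = 310.00 mm². Overall, the cross-section is a single solid region. Net area = 310.00 mm².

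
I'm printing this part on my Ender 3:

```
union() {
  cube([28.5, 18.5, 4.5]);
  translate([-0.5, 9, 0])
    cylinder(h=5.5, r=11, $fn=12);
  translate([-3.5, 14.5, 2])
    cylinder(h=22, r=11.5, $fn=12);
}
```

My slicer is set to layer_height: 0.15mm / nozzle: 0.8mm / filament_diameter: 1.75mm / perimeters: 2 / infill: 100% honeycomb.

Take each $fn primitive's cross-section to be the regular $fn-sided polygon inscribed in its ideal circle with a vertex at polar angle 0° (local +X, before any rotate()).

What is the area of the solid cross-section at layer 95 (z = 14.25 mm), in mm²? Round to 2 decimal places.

At z = 14.25 mm: the cube does not reach this height (z outside [0, 4.5]); the cylinder at (-0.5, 9) is absent (z outside [0, 5.5]); the cylinder at (-3.5, 14.5): section is a regular 12-gon, circumradius r=11.5 (area = (12/2)·11.500²·sin(360°/12) = 396.75 mm²); Taking the union: only the r=11.5 cylinder at (-3.5, 14.5) is present, so the union is just that shape — area = 396.75 mm². Overall, the cross-section is a single solid region. Net area = 396.75 mm².

396.75 mm²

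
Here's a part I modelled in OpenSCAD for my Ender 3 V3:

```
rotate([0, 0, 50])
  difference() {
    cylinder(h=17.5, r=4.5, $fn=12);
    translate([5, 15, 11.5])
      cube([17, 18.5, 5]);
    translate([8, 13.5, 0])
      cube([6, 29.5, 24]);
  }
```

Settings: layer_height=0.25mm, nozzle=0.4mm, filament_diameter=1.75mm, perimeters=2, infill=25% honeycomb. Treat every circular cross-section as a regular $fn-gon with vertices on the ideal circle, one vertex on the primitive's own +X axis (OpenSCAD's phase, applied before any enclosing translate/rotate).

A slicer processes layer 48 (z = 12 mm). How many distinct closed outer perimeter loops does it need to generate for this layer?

At z = 12 mm: the cylinder: section is a regular 12-gon, circumradius r=4.5; the cube at (5, 15) is present — its section is the full 17×18.5 rectangle; the cube at (8, 13.5) is present — its section is the full 6×29.5 rectangle; Taking the first minus the rest: starting from the r=4.5 cylinder, the 17×18.5 cube at (5, 15) misses the remaining region (no effect); the 6×29.5 cube at (8, 13.5) misses the remaining region (no effect) — 1 connected region; (whole slice rotated 50° about Z — lengths, areas and connectivity unchanged). The result has 1 disconnected region.

1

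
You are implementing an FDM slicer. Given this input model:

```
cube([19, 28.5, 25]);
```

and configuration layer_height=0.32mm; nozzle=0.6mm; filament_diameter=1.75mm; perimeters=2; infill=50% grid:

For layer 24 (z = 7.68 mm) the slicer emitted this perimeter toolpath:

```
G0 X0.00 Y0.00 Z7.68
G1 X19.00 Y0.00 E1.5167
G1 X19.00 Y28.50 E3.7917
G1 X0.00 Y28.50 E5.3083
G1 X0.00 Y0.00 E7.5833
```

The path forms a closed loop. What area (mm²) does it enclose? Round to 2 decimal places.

541.50 mm²

Apply the shoelace formula to the sequence of (X, Y) vertices; enclosed area = 541.50 mm².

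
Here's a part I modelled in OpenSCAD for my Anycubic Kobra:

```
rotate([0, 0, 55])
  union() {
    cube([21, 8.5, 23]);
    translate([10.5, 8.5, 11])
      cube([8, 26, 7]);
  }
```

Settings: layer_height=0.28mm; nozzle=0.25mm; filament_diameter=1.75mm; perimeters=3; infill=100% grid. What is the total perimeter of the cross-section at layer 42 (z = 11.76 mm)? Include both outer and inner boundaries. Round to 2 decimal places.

At z = 11.76 mm: the 21×8.5 cube contributes its full rectangle (perimeter 59.00 mm); the cube at (10.5, 8.5) (footprint 8×26) is included at this height (perimeter 68.00 mm); Merging all regions: the 2 present regions share edge segments without overlapping in area, so areas simply add but the touching pieces fuse into one outline (the shared edge portions become interior and drop out of the boundary) — boundary = 111.00 mm; (rotated 55° about Z; rotation is an isometry so areas/perimeters/island counts are preserved). Overall, the cross-section is a single solid region. Total boundary length (outer) = 111.00 mm.

111.00 mm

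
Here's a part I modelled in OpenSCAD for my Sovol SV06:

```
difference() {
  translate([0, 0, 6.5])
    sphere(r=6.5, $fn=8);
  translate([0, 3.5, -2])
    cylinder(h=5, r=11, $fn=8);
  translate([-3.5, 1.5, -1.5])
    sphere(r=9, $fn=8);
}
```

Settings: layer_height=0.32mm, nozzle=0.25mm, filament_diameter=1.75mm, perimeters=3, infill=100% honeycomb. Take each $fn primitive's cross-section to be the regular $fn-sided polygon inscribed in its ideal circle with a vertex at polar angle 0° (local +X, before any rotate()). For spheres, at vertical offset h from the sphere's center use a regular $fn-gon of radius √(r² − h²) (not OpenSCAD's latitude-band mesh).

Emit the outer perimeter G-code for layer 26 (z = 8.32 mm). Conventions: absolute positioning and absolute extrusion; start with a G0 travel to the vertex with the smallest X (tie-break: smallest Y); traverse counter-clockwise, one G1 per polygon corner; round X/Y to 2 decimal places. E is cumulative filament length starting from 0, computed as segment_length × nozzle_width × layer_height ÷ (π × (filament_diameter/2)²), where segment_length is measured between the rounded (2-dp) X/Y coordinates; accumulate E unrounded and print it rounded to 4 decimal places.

G0 X-6.24 Y0.00 Z8.32
G1 X-4.41 Y-4.41 E0.1588
G1 X0.00 Y-6.24 E0.3176
G1 X4.41 Y-4.41 E0.4764
G1 X6.24 Y0.00 E0.6352
G1 X4.41 Y4.41 E0.7940
G1 X0.00 Y6.24 E0.9528
G1 X-4.41 Y4.41 E1.1116
G1 X-6.24 Y0.00 E1.2704

At z = 8.32 mm: the r=6.5 sphere contributes a regular 8-gon of circumradius √(6.5²−1.82²) = 6.240; the cylinder at (0, 3.5) does not reach this height (z outside [-2, 3]); the sphere at (-3.5, 1.5) is not intersected at this z (|z−center|=9.820 > r=9); Subtracting the remaining from the first: none of the subtracted shapes is present at this height, so the r=6.5 sphere is unchanged — 1 connected region. The outline is a single polygon with 8 vertices. Extrusion per mm of travel: 0.25 × 0.32 / (π × 0.875²) = 0.033260. Accumulating E over each segment gives final E = 1.2704.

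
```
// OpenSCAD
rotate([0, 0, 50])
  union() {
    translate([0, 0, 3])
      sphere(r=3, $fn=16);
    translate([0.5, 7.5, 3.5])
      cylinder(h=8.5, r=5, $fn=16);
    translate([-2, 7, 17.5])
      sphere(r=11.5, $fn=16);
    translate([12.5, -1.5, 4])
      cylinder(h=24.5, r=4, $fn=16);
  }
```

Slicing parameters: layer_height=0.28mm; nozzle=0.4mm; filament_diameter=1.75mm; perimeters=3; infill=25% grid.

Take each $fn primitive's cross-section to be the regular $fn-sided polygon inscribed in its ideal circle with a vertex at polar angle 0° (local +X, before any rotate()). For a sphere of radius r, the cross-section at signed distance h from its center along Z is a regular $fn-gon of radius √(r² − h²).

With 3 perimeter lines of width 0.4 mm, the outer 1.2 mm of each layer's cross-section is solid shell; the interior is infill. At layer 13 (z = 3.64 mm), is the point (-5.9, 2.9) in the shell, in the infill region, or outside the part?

infill

At z = 3.64 mm: the sphere: section is a regular 16-gon, circumradius = √(r²−h²) = √(3²−0.64²) = 2.931; the r=5 cylinder at (0.5, 7.5) gives a regular 16-gon of circumradius 5 (constant along its height); the sphere at (-2, 7) is not intersected at this z (|z−center|=13.860 > r=11.5); the cylinder at (12.5, -1.5) does not reach this height (z outside [4, 28.5]); Taking the union: the regions partially overlap (shared area 0.44 mm²), so overlapping operands fuse into one piece — 1 connected region; (whole slice rotated 50° about Z — lengths, areas and connectivity unchanged). Overall, the cross-section is a single solid region. Undo the 50° rotation: the query point maps to (-1.571, 6.384) in the un-rotated model frame. The nearest boundary edge runs (-3.04, 3.96)→(-4.12, 5.59); distance from the point to it = 2.56 mm. The point is inside the cross-section and 2.56 mm from the nearest boundary — more than the 1.2 mm shell width (3 × 0.4), so it's in the infill interior.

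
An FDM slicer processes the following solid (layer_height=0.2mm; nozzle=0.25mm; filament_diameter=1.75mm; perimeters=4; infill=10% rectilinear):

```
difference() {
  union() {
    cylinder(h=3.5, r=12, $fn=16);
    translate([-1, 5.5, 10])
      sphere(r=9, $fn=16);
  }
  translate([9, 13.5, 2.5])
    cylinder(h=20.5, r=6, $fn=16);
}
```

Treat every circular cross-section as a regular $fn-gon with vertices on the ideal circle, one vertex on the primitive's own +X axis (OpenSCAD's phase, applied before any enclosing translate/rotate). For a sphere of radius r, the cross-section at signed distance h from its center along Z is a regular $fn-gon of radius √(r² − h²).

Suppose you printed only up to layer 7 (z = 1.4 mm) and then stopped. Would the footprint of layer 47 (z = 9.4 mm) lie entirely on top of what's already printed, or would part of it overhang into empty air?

part overhangs

Compare the two slices. At z = 1.4: the r=12 cylinder gives a regular 16-gon of circumradius 12 (constant along its height) (area = (16/2)·12.000²·sin(360°/16) = 440.85 mm²); the r=9 sphere at (-1, 5.5) contributes a regular 16-gon of circumradius √(9²−8.6²) = 2.653 (area = (16/2)·2.653²·sin(360°/16) = 21.55 mm²); Taking the union: the r=9 sphere at (-1, 5.5) lies entirely inside the r=12 cylinder, so the union is just the r=12 cylinder — area = 440.85 mm²; the cylinder at (9, 13.5) is absent (z outside [2.5, 23]); Taking the first minus the rest: none of the subtracted shapes is present at this height, so that combined region is unchanged — area = 440.85 mm². At z = 9.4: the cylinder is not intersected at this z (z outside [0, 3.5]); the sphere at (-1, 5.5): section is a regular 16-gon, circumradius = √(r²−h²) = √(9²−0.6²) = 8.980 (area = (16/2)·8.980²·sin(360°/16) = 246.88 mm²); Taking the union: only the r=9 sphere at (-1, 5.5) is present, so the union is just that shape — area = 246.88 mm²; the r=6 cylinder at (9, 13.5) contributes a regular 16-gon of circumradius 6 (area = (16/2)·6.000²·sin(360°/16) = 110.21 mm²); Subtracting the remaining from the first: starting from the result so far (246.88 mm²), the r=6 cylinder at (9, 13.5) partially overlaps it — only the 9.67 mm² overlap (of its 110.21 mm²) is removed, clipping the outline — area = 237.21 mm². Checking containment: at z = 9.4 the cross-section extends beyond the z = 1.4 cross-section by about 30.67 mm².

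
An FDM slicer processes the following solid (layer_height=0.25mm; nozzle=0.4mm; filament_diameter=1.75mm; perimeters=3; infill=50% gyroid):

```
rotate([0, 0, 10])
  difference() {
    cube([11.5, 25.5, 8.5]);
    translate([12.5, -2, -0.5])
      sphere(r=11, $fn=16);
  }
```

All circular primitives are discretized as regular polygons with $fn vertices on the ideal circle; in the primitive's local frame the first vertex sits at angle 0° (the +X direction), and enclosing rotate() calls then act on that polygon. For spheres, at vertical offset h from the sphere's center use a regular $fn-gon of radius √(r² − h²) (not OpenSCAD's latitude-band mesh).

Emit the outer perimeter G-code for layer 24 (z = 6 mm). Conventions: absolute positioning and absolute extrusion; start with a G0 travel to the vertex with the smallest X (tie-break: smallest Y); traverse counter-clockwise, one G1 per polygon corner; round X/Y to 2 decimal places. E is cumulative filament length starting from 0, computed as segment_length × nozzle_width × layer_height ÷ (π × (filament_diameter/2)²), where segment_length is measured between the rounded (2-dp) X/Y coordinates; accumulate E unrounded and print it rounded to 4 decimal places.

G0 X-4.43 Y25.11 Z6.00
G1 X0.00 Y0.00 E1.0601
G1 X3.96 Y0.70 E1.2273
G1 X3.99 Y2.12 E1.2863
G1 X5.39 Y5.29 E1.4304
G1 X7.89 Y7.69 E1.5745
G1 X10.17 Y8.57 E1.6761
G1 X6.90 Y27.11 E2.4588
G1 X-4.43 Y25.11 E2.9371

At z = 6 mm: the 11.5×25.5 cube contributes its full rectangle; the r=11 sphere at (12.5, -2) contributes a regular 16-gon of circumradius √(11²−6.5²) = 8.874; After the difference (first − rest): starting from the 11.5×25.5 cube, the r=11 sphere at (12.5, -2) partially overlaps it — only the 36.15 mm² overlap (of its 241.09 mm²) is removed, clipping the outline — 1 connected region; (whole slice rotated 10° about Z — lengths, areas and connectivity unchanged). The outline is a single polygon with 8 vertices. Extrusion per mm of travel: 0.4 × 0.25 / (π × 0.875²) = 0.041575. Accumulating E over each segment gives final E = 2.9371.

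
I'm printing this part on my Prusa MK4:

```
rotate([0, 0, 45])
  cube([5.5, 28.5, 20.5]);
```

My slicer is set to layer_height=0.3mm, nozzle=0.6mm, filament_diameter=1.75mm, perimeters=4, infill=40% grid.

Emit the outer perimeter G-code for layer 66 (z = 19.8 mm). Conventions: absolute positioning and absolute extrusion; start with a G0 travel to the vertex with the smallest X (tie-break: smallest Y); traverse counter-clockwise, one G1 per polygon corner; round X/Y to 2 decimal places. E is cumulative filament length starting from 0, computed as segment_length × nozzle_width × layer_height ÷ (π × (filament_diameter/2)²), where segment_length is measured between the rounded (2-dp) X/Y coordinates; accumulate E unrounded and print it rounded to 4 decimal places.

At z = 19.8 mm: the 5.5×28.5 cube contributes its full rectangle; (whole slice rotated 45° about Z — lengths, areas and connectivity unchanged). The outline is a single polygon with 4 vertices. Extrusion per mm of travel: 0.6 × 0.3 / (π × 0.875²) = 0.074835. Accumulating E over each segment gives final E = 5.0885.

G0 X-20.15 Y20.15 Z19.80
G1 X0.00 Y0.00 E2.1325
G1 X3.89 Y3.89 E2.5442
G1 X-16.26 Y24.04 E4.6768
G1 X-20.15 Y20.15 E5.0885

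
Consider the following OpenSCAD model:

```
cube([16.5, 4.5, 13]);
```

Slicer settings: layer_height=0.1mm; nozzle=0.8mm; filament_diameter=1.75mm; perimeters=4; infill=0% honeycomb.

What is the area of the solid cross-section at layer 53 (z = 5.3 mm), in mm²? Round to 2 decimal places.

At z = 5.3 mm: the cube is present — its section is the full 16.5×4.5 rectangle (area 74.25 mm²). Overall, the cross-section is a single solid region. Net area = 74.25 mm².

74.25 mm²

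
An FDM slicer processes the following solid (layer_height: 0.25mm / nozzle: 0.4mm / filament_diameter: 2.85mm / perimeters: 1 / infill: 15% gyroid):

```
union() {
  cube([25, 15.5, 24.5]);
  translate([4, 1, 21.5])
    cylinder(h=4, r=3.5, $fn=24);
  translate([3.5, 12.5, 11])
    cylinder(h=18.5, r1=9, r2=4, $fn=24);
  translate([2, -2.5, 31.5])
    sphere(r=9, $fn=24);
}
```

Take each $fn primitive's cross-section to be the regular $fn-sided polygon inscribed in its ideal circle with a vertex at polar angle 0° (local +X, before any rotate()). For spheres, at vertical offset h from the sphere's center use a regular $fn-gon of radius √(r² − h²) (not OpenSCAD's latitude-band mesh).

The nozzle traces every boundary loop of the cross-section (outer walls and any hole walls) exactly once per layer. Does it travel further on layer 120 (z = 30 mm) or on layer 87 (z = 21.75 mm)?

layer 87 (z = 21.75 mm)

Layer 120 (z = 30): the cube is absent (z outside [0, 24.5]); the cylinder at (4, 1) is not intersected at this z (z outside [21.5, 25.5]); the cone at (3.5, 12.5) is not intersected at this z (z outside [11, 29.5]); the sphere at (2, -2.5): section is a regular 24-gon, circumradius = √(r²−h²) = √(9²−1.5²) = 8.874 (perimeter = 2·24·8.874·sin(180°/24) = 55.60 mm); Combining (union): only the r=9 sphere at (2, -2.5) is present, so the union is just that shape — boundary = 55.60 mm. So its perimeter = 55.60 mm. Layer 87 (z = 21.75): the 25×15.5 cube contributes its full rectangle (perimeter 81.00 mm); the cylinder at (4, 1): section is a regular 24-gon, circumradius r=3.5 (perimeter = 2·24·3.500·sin(180°/24) = 21.93 mm); the cone at (3.5, 12.5): at t=0.581 of its height the radius interpolates to r₁+(r₂−r₁)t = 6.095, giving a regular 24-gon of that circumradius (perimeter = 2·24·6.095·sin(180°/24) = 38.18 mm); the sphere at (2, -2.5) is absent (|z−center|=9.750 > r=9); Taking the union: the regions partially overlap (shared area 102.60 mm²), so the edge portions inside another operand are dropped and the merged outline is re-measured after clipping — boundary = 88.28 mm. So its perimeter = 88.28 mm. Layer 87 is larger (88.28 vs 55.60 mm).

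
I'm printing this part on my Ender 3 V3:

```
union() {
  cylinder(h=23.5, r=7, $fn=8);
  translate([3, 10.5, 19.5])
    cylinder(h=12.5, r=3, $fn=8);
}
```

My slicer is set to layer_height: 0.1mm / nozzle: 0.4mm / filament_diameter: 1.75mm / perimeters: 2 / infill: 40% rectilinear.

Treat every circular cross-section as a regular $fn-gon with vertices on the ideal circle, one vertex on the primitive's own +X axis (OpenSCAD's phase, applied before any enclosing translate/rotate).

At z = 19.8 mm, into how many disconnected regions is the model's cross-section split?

At z = 19.8 mm: the r=7 cylinder contributes a regular 8-gon of circumradius 7; the r=3 cylinder at (3, 10.5) gives a regular 8-gon of circumradius 3 (constant along its height); Combining (union): the 2 present regions are separate (no shared area or edge), so areas and boundary lengths simply add and each stays a separate island — 2 connected regions. The result has 2 disconnected regions.

2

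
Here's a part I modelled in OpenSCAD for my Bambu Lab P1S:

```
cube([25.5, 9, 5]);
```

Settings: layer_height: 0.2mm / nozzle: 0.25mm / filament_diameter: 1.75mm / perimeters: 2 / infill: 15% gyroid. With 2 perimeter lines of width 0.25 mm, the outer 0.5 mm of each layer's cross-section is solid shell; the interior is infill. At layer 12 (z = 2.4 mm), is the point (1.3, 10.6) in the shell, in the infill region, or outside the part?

At z = 2.4 mm: the 25.5×9 cube contributes its full rectangle. Overall, the cross-section is a single solid region. The nearest boundary edge runs (25.50, 9.00)→(0.00, 9.00); distance from the point to it = 1.60 mm. The point is not inside any of the regions above, so it lies outside the cross-section (1.60 mm from the nearest boundary).

outside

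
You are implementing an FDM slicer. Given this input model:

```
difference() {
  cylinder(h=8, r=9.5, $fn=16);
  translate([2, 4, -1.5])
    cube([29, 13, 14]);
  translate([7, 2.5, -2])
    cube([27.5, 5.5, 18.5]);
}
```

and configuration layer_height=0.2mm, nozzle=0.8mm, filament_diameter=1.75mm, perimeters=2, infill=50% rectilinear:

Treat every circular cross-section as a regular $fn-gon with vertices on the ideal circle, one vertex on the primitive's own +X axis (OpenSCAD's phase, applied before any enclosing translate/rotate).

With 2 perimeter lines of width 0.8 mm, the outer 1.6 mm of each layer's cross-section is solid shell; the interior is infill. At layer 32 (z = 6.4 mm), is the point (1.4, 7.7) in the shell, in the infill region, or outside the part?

At z = 6.4 mm: the r=9.5 cylinder contributes a regular 16-gon of circumradius 9.5; the cube at (2, 4) is present — its section is the full 29×13 rectangle; the cube at (7, 2.5) (footprint 27.5×5.5) is included at this height; Subtracting the remaining from the first: starting from the r=9.5 cylinder, the 29×13 cube at (2, 4) partially overlaps it — only the 22.09 mm² overlap (of its 377.00 mm²) is removed, clipping the outline; the 27.5×5.5 cube at (7, 2.5) partially overlaps it — only the 2.75 mm² overlap (of its 151.25 mm²) is removed, clipping the outline — 1 connected region. Overall, the cross-section is a single solid region. The nearest boundary edge runs (2.00, 9.10)→(2.00, 4.00); distance from the point to it = 0.60 mm. The point is inside the cross-section, 0.60 mm from the nearest boundary — within the 1.6 mm shell band (2 × 0.8).

shell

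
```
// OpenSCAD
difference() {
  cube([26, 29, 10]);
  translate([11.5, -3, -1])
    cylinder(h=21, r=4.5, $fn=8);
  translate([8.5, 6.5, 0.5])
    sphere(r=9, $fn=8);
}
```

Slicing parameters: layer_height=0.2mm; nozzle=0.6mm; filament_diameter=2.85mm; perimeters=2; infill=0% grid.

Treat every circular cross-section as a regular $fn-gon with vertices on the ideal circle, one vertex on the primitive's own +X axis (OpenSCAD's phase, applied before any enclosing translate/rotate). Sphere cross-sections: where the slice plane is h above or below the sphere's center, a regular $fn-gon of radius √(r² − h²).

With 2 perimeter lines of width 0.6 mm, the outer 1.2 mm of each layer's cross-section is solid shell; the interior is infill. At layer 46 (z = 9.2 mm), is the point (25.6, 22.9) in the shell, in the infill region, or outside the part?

At z = 9.2 mm: the cube is present — its section is the full 26×29 rectangle; the cylinder at (11.5, -3): section is a regular 8-gon, circumradius r=4.5; the sphere at (8.5, 6.5): section is a regular 8-gon, circumradius = √(r²−h²) = √(9²−8.7²) = 2.304; After the difference (first − rest): starting from the 26×29 cube, the r=4.5 cylinder at (11.5, -3) partially overlaps it — only the 5.37 mm² overlap (of its 57.28 mm²) is removed, clipping the outline; the r=9 sphere at (8.5, 6.5) lies wholly inside it (removes its full 15.02 mm² and its 14.11 mm outline becomes a hole wall) — 1 connected region with 1 hole. Overall, the cross-section is one region with 1 hole. The nearest boundary edge runs (26.00, 29.00)→(26.00, 0.00); distance from the point to it = 0.40 mm. The point is inside the cross-section, 0.40 mm from the nearest boundary — within the 1.2 mm shell band (2 × 0.6).

shell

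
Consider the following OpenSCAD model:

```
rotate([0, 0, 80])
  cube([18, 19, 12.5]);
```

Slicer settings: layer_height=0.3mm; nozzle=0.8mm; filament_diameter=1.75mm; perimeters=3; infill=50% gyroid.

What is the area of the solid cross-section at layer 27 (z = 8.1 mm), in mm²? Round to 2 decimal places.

342.00 mm²

At z = 8.1 mm: the 18×19 cube contributes its full rectangle (area 342.00 mm²); (rotated 80° about Z; rotation is an isometry so areas/perimeters/island counts are preserved). Overall, the cross-section is a single solid region. Net area = 342.00 mm².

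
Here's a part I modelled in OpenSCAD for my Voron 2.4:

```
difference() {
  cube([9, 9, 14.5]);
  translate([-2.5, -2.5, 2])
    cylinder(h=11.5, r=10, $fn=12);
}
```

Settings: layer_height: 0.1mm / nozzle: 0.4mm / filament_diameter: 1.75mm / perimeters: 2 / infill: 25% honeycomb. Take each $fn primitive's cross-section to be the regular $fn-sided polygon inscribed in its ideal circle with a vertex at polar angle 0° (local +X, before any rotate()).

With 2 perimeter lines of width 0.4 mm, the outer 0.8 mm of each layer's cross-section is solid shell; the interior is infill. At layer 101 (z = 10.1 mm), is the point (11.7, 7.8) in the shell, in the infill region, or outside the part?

outside

At z = 10.1 mm: the 9×9 cube contributes its full rectangle; the r=10 cylinder at (-2.5, -2.5) contributes a regular 12-gon of circumradius 10; Subtracting the remaining from the first: starting from the 9×9 cube, the r=10 cylinder at (-2.5, -2.5) partially overlaps it — only the 32.92 mm² overlap (of its 300.00 mm²) is removed, clipping the outline — 1 connected region. Overall, the cross-section is a single solid region. The nearest boundary edge runs (9.00, 9.00)→(9.00, 0.00); distance from the point to it = 2.70 mm. The point is not inside any of the regions above, so it lies outside the cross-section (2.70 mm from the nearest boundary).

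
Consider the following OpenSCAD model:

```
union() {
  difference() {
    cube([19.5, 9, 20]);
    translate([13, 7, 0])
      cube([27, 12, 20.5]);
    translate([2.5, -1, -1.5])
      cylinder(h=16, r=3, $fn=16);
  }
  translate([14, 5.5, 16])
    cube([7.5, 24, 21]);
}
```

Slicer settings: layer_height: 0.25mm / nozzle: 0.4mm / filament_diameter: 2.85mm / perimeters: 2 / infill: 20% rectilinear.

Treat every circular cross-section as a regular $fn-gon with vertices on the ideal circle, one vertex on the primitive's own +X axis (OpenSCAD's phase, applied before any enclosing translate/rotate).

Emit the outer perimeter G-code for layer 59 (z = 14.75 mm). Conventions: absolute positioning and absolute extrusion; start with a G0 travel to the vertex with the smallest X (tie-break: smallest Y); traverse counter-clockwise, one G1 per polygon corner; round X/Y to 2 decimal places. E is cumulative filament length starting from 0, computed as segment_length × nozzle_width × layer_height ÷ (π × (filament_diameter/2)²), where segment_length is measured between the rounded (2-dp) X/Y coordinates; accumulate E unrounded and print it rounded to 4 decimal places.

At z = 14.75 mm: the 19.5×9 cube contributes its full rectangle; the 27×12 cube at (13, 7) contributes its full rectangle; the cylinder at (2.5, -1) is not intersected at this z (z outside [-1.5, 14.5]); Taking the first minus the rest: starting from the 19.5×9 cube, the 27×12 cube at (13, 7) partially overlaps it — only the 13.00 mm² overlap (of its 324.00 mm²) is removed, clipping the outline — 1 connected region; the cube at (14, 5.5) is absent (z outside [16, 37]); Combining (union): only that combined region is present, so the union is just that shape — 1 connected region. The outline is a single polygon with 6 vertices. Extrusion per mm of travel: 0.4 × 0.25 / (π × 1.425²) = 0.015675. Accumulating E over each segment gives final E = 0.8935.

G0 X0.00 Y0.00 Z14.75
G1 X19.50 Y0.00 E0.3057
G1 X19.50 Y7.00 E0.4154
G1 X13.00 Y7.00 E0.5173
G1 X13.00 Y9.00 E0.5486
G1 X0.00 Y9.00 E0.7524
G1 X0.00 Y0.00 E0.8935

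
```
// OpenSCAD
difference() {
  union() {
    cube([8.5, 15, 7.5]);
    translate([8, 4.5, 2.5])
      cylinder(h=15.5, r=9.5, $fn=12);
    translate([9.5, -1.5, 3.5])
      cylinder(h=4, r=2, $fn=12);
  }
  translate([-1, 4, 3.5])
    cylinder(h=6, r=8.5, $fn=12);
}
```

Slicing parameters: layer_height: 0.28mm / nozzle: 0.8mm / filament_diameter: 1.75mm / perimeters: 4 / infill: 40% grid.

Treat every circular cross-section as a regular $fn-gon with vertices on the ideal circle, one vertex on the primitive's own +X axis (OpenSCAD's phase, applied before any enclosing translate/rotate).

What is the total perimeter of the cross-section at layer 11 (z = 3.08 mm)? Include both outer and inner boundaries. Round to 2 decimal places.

At z = 3.08 mm: the cube is present — its section is the full 8.5×15 rectangle (perimeter 47.00 mm); the r=9.5 cylinder at (8, 4.5) contributes a regular 12-gon of circumradius 9.5 (perimeter = 2·12·9.500·sin(180°/12) = 59.01 mm); the cylinder at (9.5, -1.5) does not reach this height (z outside [3.5, 7.5]); Merging all regions: the regions partially overlap (shared area 106.53 mm²), so the edge portions inside another operand are dropped and the merged outline is re-measured after clipping — boundary = 64.14 mm; the cylinder at (-1, 4) is not intersected at this z (z outside [3.5, 9.5]); Subtracting the remaining from the first: none of the subtracted shapes is present at this height, so the result so far is unchanged — boundary = 64.14 mm. Overall, the cross-section is a single solid region. Total boundary length (outer) = 64.14 mm.

64.14 mm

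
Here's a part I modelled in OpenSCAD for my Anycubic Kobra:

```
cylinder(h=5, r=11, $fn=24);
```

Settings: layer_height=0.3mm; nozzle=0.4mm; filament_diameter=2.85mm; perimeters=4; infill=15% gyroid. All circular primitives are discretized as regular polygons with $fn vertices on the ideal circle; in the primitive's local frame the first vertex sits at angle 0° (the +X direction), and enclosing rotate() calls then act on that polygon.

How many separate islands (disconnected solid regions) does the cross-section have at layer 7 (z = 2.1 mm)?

At z = 2.1 mm: the cylinder: section is a regular 24-gon, circumradius r=11. Overall, the cross-section is a single solid region. Island count = 1.

1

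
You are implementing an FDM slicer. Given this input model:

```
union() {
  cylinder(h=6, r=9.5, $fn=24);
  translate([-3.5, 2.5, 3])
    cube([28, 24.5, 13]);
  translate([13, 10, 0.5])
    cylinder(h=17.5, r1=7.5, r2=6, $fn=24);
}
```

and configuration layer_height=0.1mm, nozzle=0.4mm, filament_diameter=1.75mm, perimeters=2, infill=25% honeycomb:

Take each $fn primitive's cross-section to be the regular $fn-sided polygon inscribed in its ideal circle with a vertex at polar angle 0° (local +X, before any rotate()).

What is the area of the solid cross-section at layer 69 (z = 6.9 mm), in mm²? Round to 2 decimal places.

At z = 6.9 mm: the cylinder is absent (z outside [0, 6]); the cube at (-3.5, 2.5) (footprint 28×24.5) is included at this height (area 686.00 mm²); the cone at (13, 10) (r1=7.5→r2=6) has section circumradius 6.951 here — a regular 24-gon (area = (24/2)·6.951²·sin(360°/24) = 150.08 mm²); Merging all regions: the cone at (13, 10) lies entirely inside the 28×24.5 cube at (-3.5, 2.5), so the union is just the 28×24.5 cube at (-3.5, 2.5) — area = 686.00 mm². Overall, the cross-section is a single solid region. Net area = 686.00 mm².

686.00 mm²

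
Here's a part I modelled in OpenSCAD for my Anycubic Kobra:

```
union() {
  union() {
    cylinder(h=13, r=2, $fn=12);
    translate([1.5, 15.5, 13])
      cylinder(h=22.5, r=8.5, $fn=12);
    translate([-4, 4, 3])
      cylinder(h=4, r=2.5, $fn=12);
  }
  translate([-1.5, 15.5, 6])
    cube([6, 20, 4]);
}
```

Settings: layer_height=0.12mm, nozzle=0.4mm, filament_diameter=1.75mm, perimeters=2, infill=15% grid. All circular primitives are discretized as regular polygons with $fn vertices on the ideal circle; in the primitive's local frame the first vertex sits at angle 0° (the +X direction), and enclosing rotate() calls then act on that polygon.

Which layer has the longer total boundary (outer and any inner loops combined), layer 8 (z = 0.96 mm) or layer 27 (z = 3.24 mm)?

Layer 8 (z = 0.96): the r=2 cylinder gives a regular 12-gon of circumradius 2 (constant along its height) (perimeter = 2·12·2.000·sin(180°/12) = 12.42 mm); the cylinder at (1.5, 15.5) is absent (z outside [13, 35.5]); the cylinder at (-4, 4) does not reach this height (z outside [3, 7]); Combining (union): only the r=2 cylinder is present, so the union is just that shape — boundary = 12.42 mm; the cube at (-1.5, 15.5) is absent (z outside [6, 10]); Merging all regions: only that combined region is present, so the union is just that shape — boundary = 12.42 mm. So its perimeter = 12.42 mm. Layer 27 (z = 3.24): the r=2 cylinder contributes a regular 12-gon of circumradius 2 (perimeter = 2·12·2.000·sin(180°/12) = 12.42 mm); the cylinder at (1.5, 15.5) is not intersected at this z (z outside [13, 35.5]); the r=2.5 cylinder at (-4, 4) gives a regular 12-gon of circumradius 2.5 (constant along its height) (perimeter = 2·12·2.500·sin(180°/12) = 15.53 mm); Merging all regions: the 2 present regions are separate (no shared area or edge), so areas and boundary lengths simply add and each stays a separate island — boundary = 27.95 mm; the cube at (-1.5, 15.5) does not reach this height (z outside [6, 10]); Combining (union): only that combined region is present, so the union is just that shape — boundary = 27.95 mm. So its perimeter = 27.95 mm. Layer 27 is larger (27.95 vs 12.42 mm).

layer 27 (z = 3.24 mm)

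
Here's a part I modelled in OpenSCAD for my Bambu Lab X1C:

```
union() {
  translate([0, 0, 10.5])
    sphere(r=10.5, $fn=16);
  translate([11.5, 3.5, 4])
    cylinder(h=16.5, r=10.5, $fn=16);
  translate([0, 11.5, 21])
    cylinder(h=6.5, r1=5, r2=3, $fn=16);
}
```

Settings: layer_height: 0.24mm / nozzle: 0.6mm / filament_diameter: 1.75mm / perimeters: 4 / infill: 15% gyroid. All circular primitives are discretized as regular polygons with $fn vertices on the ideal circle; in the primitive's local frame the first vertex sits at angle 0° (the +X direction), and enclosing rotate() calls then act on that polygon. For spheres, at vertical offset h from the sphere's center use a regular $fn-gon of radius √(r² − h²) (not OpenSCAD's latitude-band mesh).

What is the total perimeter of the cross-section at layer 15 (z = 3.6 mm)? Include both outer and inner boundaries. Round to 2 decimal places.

At z = 3.6 mm: the r=10.5 sphere contributes a regular 16-gon of circumradius √(10.5²−6.9²) = 7.915 (perimeter = 2·16·7.915·sin(180°/16) = 49.41 mm); the cylinder at (11.5, 3.5) is absent (z outside [4, 20.5]); the cone at (0, 11.5) is absent (z outside [21, 27.5]); Combining (union): only the r=10.5 sphere is present, so the union is just that shape — boundary = 49.41 mm. Overall, the cross-section is a single solid region. Total boundary length (outer) = 49.41 mm.

49.41 mm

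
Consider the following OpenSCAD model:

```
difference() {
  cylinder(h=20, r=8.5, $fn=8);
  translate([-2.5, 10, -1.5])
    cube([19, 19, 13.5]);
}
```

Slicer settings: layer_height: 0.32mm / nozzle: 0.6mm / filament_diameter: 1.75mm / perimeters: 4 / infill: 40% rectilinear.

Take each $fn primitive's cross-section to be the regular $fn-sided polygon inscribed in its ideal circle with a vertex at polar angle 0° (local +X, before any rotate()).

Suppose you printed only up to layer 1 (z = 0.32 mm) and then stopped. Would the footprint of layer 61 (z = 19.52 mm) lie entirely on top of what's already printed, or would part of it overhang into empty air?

Compare the two slices. At z = 0.32: the cylinder: section is a regular 8-gon, circumradius r=8.5 (area = (8/2)·8.500²·sin(360°/8) = 204.35 mm²); the 19×19 cube at (-2.5, 10) contributes its full rectangle (area 361.00 mm²); Taking the first minus the rest: starting from the r=8.5 cylinder (204.35 mm²), the 19×19 cube at (-2.5, 10) misses the remaining region (no effect) — area = 204.35 mm². At z = 19.52: the cylinder: section is a regular 8-gon, circumradius r=8.5 (area = (8/2)·8.500²·sin(360°/8) = 204.35 mm²); the cube at (-2.5, 10) is absent (z outside [-1.5, 12]); After the difference (first − rest): none of the subtracted shapes is present at this height, so the r=8.5 cylinder is unchanged — area = 204.35 mm². Checking containment: the cross-section at z = 19.52 is a subset of the cross-section at z = 0.32.

entirely on top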